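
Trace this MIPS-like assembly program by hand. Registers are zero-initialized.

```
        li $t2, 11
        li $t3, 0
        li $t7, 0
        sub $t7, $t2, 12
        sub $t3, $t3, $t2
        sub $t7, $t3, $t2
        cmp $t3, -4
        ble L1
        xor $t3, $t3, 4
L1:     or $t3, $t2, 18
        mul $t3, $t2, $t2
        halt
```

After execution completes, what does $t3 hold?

121

li $t2, 11 → $t2=11
li $t3, 0 → $t3=0
li $t7, 0 → $t7=0
sub $t7, $t2, 12 → $t7=11-12=-1
sub $t3, $t3, $t2 → $t3=0-11=-11
sub $t7, $t3, $t2 → $t7=(-11)-11=-22
cmp $t3, -4  (cmp -11,-4)
ble L1: taken
or $t3, $t2, 18 → $t3=11|18=27
mul $t3, $t2, $t2 → $t3=11*11=121
halt.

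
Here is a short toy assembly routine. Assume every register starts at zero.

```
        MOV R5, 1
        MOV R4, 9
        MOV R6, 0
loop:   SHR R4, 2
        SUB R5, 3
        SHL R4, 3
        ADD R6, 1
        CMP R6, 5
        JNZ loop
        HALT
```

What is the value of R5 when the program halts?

R5=1
R4=9
R6=0
R4=9>>2=2
R5=1-3=-2
R4=2<<3=16
R6=0+1=1
CMP R6, 5  (cmp 1,5)
JNZ loop: taken
R4=16>>2=4
R5=(-2)-3=-5
R4=4<<3=32
R6=1+1=2
CMP R6, 5  (cmp 2,5)
JNZ loop: taken
R4=32>>2=8
R5=(-5)-3=-8
R4=8<<3=64
R6=2+1=3
CMP R6, 5  (cmp 3,5)
JNZ loop: taken
R4=64>>2=16
R5=(-8)-3=-11
R4=16<<3=128
R6=3+1=4
CMP R6, 5  (cmp 4,5)
JNZ loop: taken
R4=128>>2=32
R5=(-11)-3=-14
R4=32<<3=256
R6=4+1=5
CMP R6, 5  (cmp 5,5)
JNZ loop: not taken
halt.

-14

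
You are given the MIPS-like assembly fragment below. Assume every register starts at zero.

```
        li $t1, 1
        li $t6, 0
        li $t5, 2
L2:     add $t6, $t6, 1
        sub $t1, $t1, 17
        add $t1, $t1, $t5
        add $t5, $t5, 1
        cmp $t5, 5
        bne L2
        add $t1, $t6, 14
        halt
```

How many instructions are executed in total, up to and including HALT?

23

after li $t1, 1: $t1=1
after li $t6, 0: $t6=0
after li $t5, 2: $t5=2
after add $t6, $t6, 1: $t6=0+1=1
after sub $t1, $t1, 17: $t1=1-17=-16
after add $t1, $t1, $t5: $t1=(-16)+2=-14
after add $t5, $t5, 1: $t5=2+1=3
cmp $t5, 5  (cmp 3,5)
bne L2: taken
after add $t6, $t6, 1: $t6=1+1=2
after sub $t1, $t1, 17: $t1=(-14)-17=-31
after add $t1, $t1, $t5: $t1=(-31)+3=-28
after add $t5, $t5, 1: $t5=3+1=4
cmp $t5, 5  (cmp 4,5)
bne L2: taken
after add $t6, $t6, 1: $t6=2+1=3
after sub $t1, $t1, 17: $t1=(-28)-17=-45
after add $t1, $t1, $t5: $t1=(-45)+4=-41
after add $t5, $t5, 1: $t5=4+1=5
cmp $t5, 5  (cmp 5,5)
bne L2: not taken
after add $t1, $t6, 14: $t1=3+14=17
halt.
Total executed instructions: 23.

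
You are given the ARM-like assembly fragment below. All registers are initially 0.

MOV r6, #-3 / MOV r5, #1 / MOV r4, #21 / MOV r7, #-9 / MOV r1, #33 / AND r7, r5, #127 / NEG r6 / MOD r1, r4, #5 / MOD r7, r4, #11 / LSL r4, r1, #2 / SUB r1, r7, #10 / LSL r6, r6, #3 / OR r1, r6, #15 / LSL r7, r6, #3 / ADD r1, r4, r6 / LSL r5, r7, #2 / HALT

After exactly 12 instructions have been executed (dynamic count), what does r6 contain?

24

after MOV r6, #-3: r6=-3
after MOV r5, #1: r5=1
after MOV r4, #21: r4=21
after MOV r7, #-9: r7=-9
after MOV r1, #33: r1=33
after AND r7, r5, #127: r7=1&127=1
after NEG r6: r6=-(-3)=3
after MOD r1, r4, #5: r1=21%5=1
after MOD r7, r4, #11: r7=21%11=10
after LSL r4, r1, #2: r4=1<<2=4
after SUB r1, r7, #10: r1=10-10=0
after LSL r6, r6, #3: r6=3<<3=24
After step 12: r6 = 24.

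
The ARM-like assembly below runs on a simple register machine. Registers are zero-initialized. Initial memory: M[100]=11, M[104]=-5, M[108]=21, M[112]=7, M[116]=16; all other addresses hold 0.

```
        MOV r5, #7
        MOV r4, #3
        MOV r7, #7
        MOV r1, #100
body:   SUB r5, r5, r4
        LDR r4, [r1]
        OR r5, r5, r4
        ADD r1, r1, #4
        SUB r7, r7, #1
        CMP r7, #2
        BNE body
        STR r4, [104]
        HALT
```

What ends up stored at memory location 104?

16

after MOV r5, #7: r5=7
after MOV r4, #3: r4=3
after MOV r7, #7: r7=7
after MOV r1, #100: r1=100
after SUB r5, r5, r4: r5=7-3=4
after LDR r4, [r1]: r4=M[100]=11
after OR r5, r5, r4: r5=4|11=15
after ADD r1, r1, #4: r1=100+4=104
after SUB r7, r7, #1: r7=7-1=6
CMP r7, #2  (cmp 6,2)
BNE body: taken
after SUB r5, r5, r4: r5=15-11=4
after LDR r4, [r1]: r4=M[104]=-5
after OR r5, r5, r4: r5=4|(-5)=-1
after ADD r1, r1, #4: r1=104+4=108
after SUB r7, r7, #1: r7=6-1=5
CMP r7, #2  (cmp 5,2)
BNE body: taken
after SUB r5, r5, r4: r5=(-1)-(-5)=4
after LDR r4, [r1]: r4=M[108]=21
after OR r5, r5, r4: r5=4|21=21
after ADD r1, r1, #4: r1=108+4=112
after SUB r7, r7, #1: r7=5-1=4
CMP r7, #2  (cmp 4,2)
BNE body: taken
after SUB r5, r5, r4: r5=21-21=0
after LDR r4, [r1]: r4=M[112]=7
after OR r5, r5, r4: r5=0|7=7
after ADD r1, r1, #4: r1=112+4=116
after SUB r7, r7, #1: r7=4-1=3
CMP r7, #2  (cmp 3,2)
BNE body: taken
after SUB r5, r5, r4: r5=7-7=0
after LDR r4, [r1]: r4=M[116]=16
after OR r5, r5, r4: r5=0|16=16
after ADD r1, r1, #4: r1=116+4=120
after SUB r7, r7, #1: r7=3-1=2
CMP r7, #2  (cmp 2,2)
BNE body: not taken
STR r4, [104] → M[104]=16
halt.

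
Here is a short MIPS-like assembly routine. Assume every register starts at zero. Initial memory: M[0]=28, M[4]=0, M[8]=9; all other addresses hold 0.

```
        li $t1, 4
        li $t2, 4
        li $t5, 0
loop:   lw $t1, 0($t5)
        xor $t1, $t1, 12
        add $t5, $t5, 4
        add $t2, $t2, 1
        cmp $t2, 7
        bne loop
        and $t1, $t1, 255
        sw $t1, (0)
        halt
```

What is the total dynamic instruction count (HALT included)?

li $t1, 4 → $t1=4
li $t2, 4 → $t2=4
li $t5, 0 → $t5=0
lw $t1, 0($t5) → $t1=M[0]=28
xor $t1, $t1, 12 → $t1=28^12=16
add $t5, $t5, 4 → $t5=0+4=4
add $t2, $t2, 1 → $t2=4+1=5
cmp $t2, 7  (cmp 5,7)
bne loop: taken
lw $t1, 0($t5) → $t1=M[4]=0
xor $t1, $t1, 12 → $t1=0^12=12
add $t5, $t5, 4 → $t5=4+4=8
add $t2, $t2, 1 → $t2=5+1=6
cmp $t2, 7  (cmp 6,7)
bne loop: taken
lw $t1, 0($t5) → $t1=M[8]=9
xor $t1, $t1, 12 → $t1=9^12=5
add $t5, $t5, 4 → $t5=8+4=12
add $t2, $t2, 1 → $t2=6+1=7
cmp $t2, 7  (cmp 7,7)
bne loop: not taken
and $t1, $t1, 255 → $t1=5&255=5
sw $t1, (0) → M[0]=5
halt.
Total executed instructions: 24.

24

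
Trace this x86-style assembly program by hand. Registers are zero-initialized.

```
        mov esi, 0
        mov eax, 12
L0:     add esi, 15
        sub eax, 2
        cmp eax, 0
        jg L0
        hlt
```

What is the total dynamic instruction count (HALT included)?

esi=0
eax=12
esi=0+15=15
eax=12-2=10
cmp eax, 0  (cmp 10,0)
jg L0: taken
esi=15+15=30
eax=10-2=8
cmp eax, 0  (cmp 8,0)
jg L0: taken
esi=30+15=45
eax=8-2=6
cmp eax, 0  (cmp 6,0)
jg L0: taken
esi=45+15=60
eax=6-2=4
cmp eax, 0  (cmp 4,0)
jg L0: taken
esi=60+15=75
eax=4-2=2
cmp eax, 0  (cmp 2,0)
jg L0: taken
esi=75+15=90
eax=2-2=0
cmp eax, 0  (cmp 0,0)
jg L0: not taken
halt.
Total executed instructions: 27.

27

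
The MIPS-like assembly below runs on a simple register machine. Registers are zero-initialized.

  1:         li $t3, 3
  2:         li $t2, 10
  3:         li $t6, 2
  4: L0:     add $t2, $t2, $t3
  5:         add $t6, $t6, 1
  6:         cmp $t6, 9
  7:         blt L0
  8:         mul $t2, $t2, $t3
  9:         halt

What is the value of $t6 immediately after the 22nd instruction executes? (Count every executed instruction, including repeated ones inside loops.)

7

after li $t3, 3: $t3=3
after li $t2, 10: $t2=10
after li $t6, 2: $t6=2
after add $t2, $t2, $t3: $t2=10+3=13
after add $t6, $t6, 1: $t6=2+1=3
cmp $t6, 9  (cmp 3,9)
blt L0: taken
after add $t2, $t2, $t3: $t2=13+3=16
after add $t6, $t6, 1: $t6=3+1=4
cmp $t6, 9  (cmp 4,9)
blt L0: taken
after add $t2, $t2, $t3: $t2=16+3=19
after add $t6, $t6, 1: $t6=4+1=5
cmp $t6, 9  (cmp 5,9)
blt L0: taken
after add $t2, $t2, $t3: $t2=19+3=22
after add $t6, $t6, 1: $t6=5+1=6
cmp $t6, 9  (cmp 6,9)
blt L0: taken
after add $t2, $t2, $t3: $t2=22+3=25
after add $t6, $t6, 1: $t6=6+1=7
cmp $t6, 9  (cmp 7,9)
After step 22: $t6 = 7.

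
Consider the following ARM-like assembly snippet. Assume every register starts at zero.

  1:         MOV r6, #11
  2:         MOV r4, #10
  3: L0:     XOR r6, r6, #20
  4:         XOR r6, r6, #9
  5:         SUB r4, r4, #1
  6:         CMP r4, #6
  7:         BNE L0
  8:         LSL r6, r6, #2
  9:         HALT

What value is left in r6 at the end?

44

r6=11
r4=10
r6=11^20=31
r6=31^9=22
r4=10-1=9
CMP r4, #6  (cmp 9,6)
BNE L0: taken
r6=22^20=2
r6=2^9=11
r4=9-1=8
CMP r4, #6  (cmp 8,6)
BNE L0: taken
r6=11^20=31
r6=31^9=22
r4=8-1=7
CMP r4, #6  (cmp 7,6)
BNE L0: taken
r6=22^20=2
r6=2^9=11
r4=7-1=6
CMP r4, #6  (cmp 6,6)
BNE L0: not taken
r6=11<<2=44
halt.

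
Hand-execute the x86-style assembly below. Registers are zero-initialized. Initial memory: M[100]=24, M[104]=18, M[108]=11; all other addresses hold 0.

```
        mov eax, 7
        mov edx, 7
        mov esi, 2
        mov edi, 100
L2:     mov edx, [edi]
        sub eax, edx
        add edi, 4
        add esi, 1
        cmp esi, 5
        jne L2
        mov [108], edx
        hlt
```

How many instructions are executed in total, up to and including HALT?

after mov eax, 7: eax=7
after mov edx, 7: edx=7
after mov esi, 2: esi=2
after mov edi, 100: edi=100
after mov edx, [edi]: edx=M[100]=24
after sub eax, edx: eax=7-24=-17
after add edi, 4: edi=100+4=104
after add esi, 1: esi=2+1=3
cmp esi, 5  (cmp 3,5)
jne L2: taken
after mov edx, [edi]: edx=M[104]=18
after sub eax, edx: eax=(-17)-18=-35
after add edi, 4: edi=104+4=108
after add esi, 1: esi=3+1=4
cmp esi, 5  (cmp 4,5)
jne L2: taken
after mov edx, [edi]: edx=M[108]=11
after sub eax, edx: eax=(-35)-11=-46
after add edi, 4: edi=108+4=112
after add esi, 1: esi=4+1=5
cmp esi, 5  (cmp 5,5)
jne L2: not taken
mov [108], edx → M[108]=11
halt.
Total executed instructions: 24.

24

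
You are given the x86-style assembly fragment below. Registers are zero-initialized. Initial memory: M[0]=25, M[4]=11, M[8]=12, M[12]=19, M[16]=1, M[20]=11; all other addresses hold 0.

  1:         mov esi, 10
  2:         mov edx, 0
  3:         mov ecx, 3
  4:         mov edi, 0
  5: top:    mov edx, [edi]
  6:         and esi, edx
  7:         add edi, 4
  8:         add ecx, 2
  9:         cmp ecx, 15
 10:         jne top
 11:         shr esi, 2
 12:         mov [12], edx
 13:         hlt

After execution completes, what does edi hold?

esi=10
edx=0
ecx=3
edi=0
edx=M[0]=25
esi=10&25=8
edi=0+4=4
ecx=3+2=5
cmp ecx, 15  (cmp 5,15)
jne top: taken
edx=M[4]=11
esi=8&11=8
edi=4+4=8
ecx=5+2=7
cmp ecx, 15  (cmp 7,15)
jne top: taken
edx=M[8]=12
esi=8&12=8
edi=8+4=12
ecx=7+2=9
cmp ecx, 15  (cmp 9,15)
jne top: taken
edx=M[12]=19
esi=8&19=0
edi=12+4=16
ecx=9+2=11
cmp ecx, 15  (cmp 11,15)
jne top: taken
edx=M[16]=1
esi=0&1=0
edi=16+4=20
ecx=11+2=13
cmp ecx, 15  (cmp 13,15)
jne top: taken
edx=M[20]=11
esi=0&11=0
edi=20+4=24
ecx=13+2=15
cmp ecx, 15  (cmp 15,15)
jne top: not taken
esi=0>>2=0
mov [12], edx → M[12]=11
halt.

24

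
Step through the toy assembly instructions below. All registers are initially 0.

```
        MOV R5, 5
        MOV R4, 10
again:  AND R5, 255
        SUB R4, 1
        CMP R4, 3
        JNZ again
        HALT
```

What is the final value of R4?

3

MOV R5, 5 → R5=5
MOV R4, 10 → R4=10
AND R5, 255 → R5=5&255=5
SUB R4, 1 → R4=10-1=9
CMP R4, 3  (cmp 9,3)
JNZ again: taken
AND R5, 255 → R5=5&255=5
SUB R4, 1 → R4=9-1=8
CMP R4, 3  (cmp 8,3)
JNZ again: taken
AND R5, 255 → R5=5&255=5
SUB R4, 1 → R4=8-1=7
CMP R4, 3  (cmp 7,3)
JNZ again: taken
AND R5, 255 → R5=5&255=5
SUB R4, 1 → R4=7-1=6
CMP R4, 3  (cmp 6,3)
JNZ again: taken
AND R5, 255 → R5=5&255=5
SUB R4, 1 → R4=6-1=5
CMP R4, 3  (cmp 5,3)
JNZ again: taken
AND R5, 255 → R5=5&255=5
SUB R4, 1 → R4=5-1=4
CMP R4, 3  (cmp 4,3)
JNZ again: taken
AND R5, 255 → R5=5&255=5
SUB R4, 1 → R4=4-1=3
CMP R4, 3  (cmp 3,3)
JNZ again: not taken
halt.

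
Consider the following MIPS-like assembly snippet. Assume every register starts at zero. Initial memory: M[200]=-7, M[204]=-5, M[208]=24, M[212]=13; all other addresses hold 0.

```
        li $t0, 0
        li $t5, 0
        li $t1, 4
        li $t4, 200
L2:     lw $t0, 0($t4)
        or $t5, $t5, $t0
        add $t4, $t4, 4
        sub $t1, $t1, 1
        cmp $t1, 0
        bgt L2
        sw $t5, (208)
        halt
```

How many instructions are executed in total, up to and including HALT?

30

li $t0, 0 → $t0=0
li $t5, 0 → $t5=0
li $t1, 4 → $t1=4
li $t4, 200 → $t4=200
lw $t0, 0($t4) → $t0=M[200]=-7
or $t5, $t5, $t0 → $t5=0|(-7)=-7
add $t4, $t4, 4 → $t4=200+4=204
sub $t1, $t1, 1 → $t1=4-1=3
cmp $t1, 0  (cmp 3,0)
bgt L2: taken
lw $t0, 0($t4) → $t0=M[204]=-5
or $t5, $t5, $t0 → $t5=(-7)|(-5)=-5
add $t4, $t4, 4 → $t4=204+4=208
sub $t1, $t1, 1 → $t1=3-1=2
cmp $t1, 0  (cmp 2,0)
bgt L2: taken
lw $t0, 0($t4) → $t0=M[208]=24
or $t5, $t5, $t0 → $t5=(-5)|24=-5
add $t4, $t4, 4 → $t4=208+4=212
sub $t1, $t1, 1 → $t1=2-1=1
cmp $t1, 0  (cmp 1,0)
bgt L2: taken
lw $t0, 0($t4) → $t0=M[212]=13
or $t5, $t5, $t0 → $t5=(-5)|13=-1
add $t4, $t4, 4 → $t4=212+4=216
sub $t1, $t1, 1 → $t1=1-1=0
cmp $t1, 0  (cmp 0,0)
bgt L2: not taken
sw $t5, (208) → M[208]=-1
halt.
Total executed instructions: 30.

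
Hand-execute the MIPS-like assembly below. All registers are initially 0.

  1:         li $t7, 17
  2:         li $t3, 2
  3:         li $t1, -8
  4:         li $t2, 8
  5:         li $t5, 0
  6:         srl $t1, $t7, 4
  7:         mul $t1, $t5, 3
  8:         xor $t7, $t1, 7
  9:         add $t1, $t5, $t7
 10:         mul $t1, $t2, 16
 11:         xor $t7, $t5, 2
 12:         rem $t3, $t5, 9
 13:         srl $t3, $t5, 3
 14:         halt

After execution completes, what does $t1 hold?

128

after li $t7, 17: $t7=17
after li $t3, 2: $t3=2
after li $t1, -8: $t1=-8
after li $t2, 8: $t2=8
after li $t5, 0: $t5=0
after srl $t1, $t7, 4: $t1=17>>4=1
after mul $t1, $t5, 3: $t1=0*3=0
after xor $t7, $t1, 7: $t7=0^7=7
after add $t1, $t5, $t7: $t1=0+7=7
after mul $t1, $t2, 16: $t1=8*16=128
after xor $t7, $t5, 2: $t7=0^2=2
after rem $t3, $t5, 9: $t3=0%9=0
after srl $t3, $t5, 3: $t3=0>>3=0
halt.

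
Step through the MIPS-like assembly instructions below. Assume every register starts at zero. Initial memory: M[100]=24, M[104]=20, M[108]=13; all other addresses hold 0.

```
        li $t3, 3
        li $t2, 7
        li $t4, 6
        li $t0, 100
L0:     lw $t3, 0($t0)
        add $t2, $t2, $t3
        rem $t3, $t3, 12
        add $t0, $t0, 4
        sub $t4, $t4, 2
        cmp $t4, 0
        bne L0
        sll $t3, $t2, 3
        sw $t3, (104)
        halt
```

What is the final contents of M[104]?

512

$t3=3
$t2=7
$t4=6
$t0=100
$t3=M[100]=24
$t2=7+24=31
$t3=24%12=0
$t0=100+4=104
$t4=6-2=4
cmp $t4, 0  (cmp 4,0)
bne L0: taken
$t3=M[104]=20
$t2=31+20=51
$t3=20%12=8
$t0=104+4=108
$t4=4-2=2
cmp $t4, 0  (cmp 2,0)
bne L0: taken
$t3=M[108]=13
$t2=51+13=64
$t3=13%12=1
$t0=108+4=112
$t4=2-2=0
cmp $t4, 0  (cmp 0,0)
bne L0: not taken
$t3=64<<3=512
sw $t3, (104) → M[104]=512
halt.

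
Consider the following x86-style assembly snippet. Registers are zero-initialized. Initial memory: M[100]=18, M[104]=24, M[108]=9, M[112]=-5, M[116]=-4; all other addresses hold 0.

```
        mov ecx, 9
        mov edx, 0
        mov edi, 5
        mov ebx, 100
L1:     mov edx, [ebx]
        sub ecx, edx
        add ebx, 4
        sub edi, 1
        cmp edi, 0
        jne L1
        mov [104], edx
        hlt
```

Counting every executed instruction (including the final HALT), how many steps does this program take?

36

mov ecx, 9 → ecx=9
mov edx, 0 → edx=0
mov edi, 5 → edi=5
mov ebx, 100 → ebx=100
mov edx, [ebx] → edx=M[100]=18
sub ecx, edx → ecx=9-18=-9
add ebx, 4 → ebx=100+4=104
sub edi, 1 → edi=5-1=4
cmp edi, 0  (cmp 4,0)
jne L1: taken
mov edx, [ebx] → edx=M[104]=24
sub ecx, edx → ecx=(-9)-24=-33
add ebx, 4 → ebx=104+4=108
sub edi, 1 → edi=4-1=3
cmp edi, 0  (cmp 3,0)
jne L1: taken
mov edx, [ebx] → edx=M[108]=9
sub ecx, edx → ecx=(-33)-9=-42
add ebx, 4 → ebx=108+4=112
sub edi, 1 → edi=3-1=2
cmp edi, 0  (cmp 2,0)
jne L1: taken
mov edx, [ebx] → edx=M[112]=-5
sub ecx, edx → ecx=(-42)-(-5)=-37
add ebx, 4 → ebx=112+4=116
sub edi, 1 → edi=2-1=1
cmp edi, 0  (cmp 1,0)
jne L1: taken
mov edx, [ebx] → edx=M[116]=-4
sub ecx, edx → ecx=(-37)-(-4)=-33
add ebx, 4 → ebx=116+4=120
sub edi, 1 → edi=1-1=0
cmp edi, 0  (cmp 0,0)
jne L1: not taken
mov [104], edx → M[104]=-4
halt.
Total executed instructions: 36.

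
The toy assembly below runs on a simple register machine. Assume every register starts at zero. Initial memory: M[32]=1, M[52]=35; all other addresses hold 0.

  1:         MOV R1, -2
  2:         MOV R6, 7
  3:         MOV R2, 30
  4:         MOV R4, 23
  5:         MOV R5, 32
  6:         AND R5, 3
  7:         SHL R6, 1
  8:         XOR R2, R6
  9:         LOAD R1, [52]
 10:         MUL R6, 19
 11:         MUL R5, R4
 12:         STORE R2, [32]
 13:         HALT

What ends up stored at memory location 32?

after MOV R1, -2: R1=-2
after MOV R6, 7: R6=7
after MOV R2, 30: R2=30
after MOV R4, 23: R4=23
after MOV R5, 32: R5=32
after AND R5, 3: R5=32&3=0
after SHL R6, 1: R6=7<<1=14
after XOR R2, R6: R2=30^14=16
after LOAD R1, [52]: R1=M[52]=35
after MUL R6, 19: R6=14*19=266
after MUL R5, R4: R5=0*23=0
STORE R2, [32] → M[32]=16
halt.

16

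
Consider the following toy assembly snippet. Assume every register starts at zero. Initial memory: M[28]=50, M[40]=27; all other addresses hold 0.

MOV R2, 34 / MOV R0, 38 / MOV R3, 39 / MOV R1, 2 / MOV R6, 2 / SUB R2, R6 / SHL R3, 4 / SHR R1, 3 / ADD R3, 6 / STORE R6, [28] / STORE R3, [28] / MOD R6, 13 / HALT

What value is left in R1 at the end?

0

MOV R2, 34 → R2=34
MOV R0, 38 → R0=38
MOV R3, 39 → R3=39
MOV R1, 2 → R1=2
MOV R6, 2 → R6=2
SUB R2, R6 → R2=34-2=32
SHL R3, 4 → R3=39<<4=624
SHR R1, 3 → R1=2>>3=0
ADD R3, 6 → R3=624+6=630
STORE R6, [28] → M[28]=2
STORE R3, [28] → M[28]=630
MOD R6, 13 → R6=2%13=2
halt.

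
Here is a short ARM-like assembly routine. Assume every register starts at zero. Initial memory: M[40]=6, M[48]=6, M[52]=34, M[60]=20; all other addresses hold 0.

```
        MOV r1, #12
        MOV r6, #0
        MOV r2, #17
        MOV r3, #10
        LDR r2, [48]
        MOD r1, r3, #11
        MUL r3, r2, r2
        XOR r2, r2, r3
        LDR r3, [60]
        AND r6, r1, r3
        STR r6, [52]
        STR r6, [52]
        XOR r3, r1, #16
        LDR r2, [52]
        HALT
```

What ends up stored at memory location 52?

0

MOV r1, #12 → r1=12
MOV r6, #0 → r6=0
MOV r2, #17 → r2=17
MOV r3, #10 → r3=10
LDR r2, [48] → r2=M[48]=6
MOD r1, r3, #11 → r1=10%11=10
MUL r3, r2, r2 → r3=6*6=36
XOR r2, r2, r3 → r2=6^36=34
LDR r3, [60] → r3=M[60]=20
AND r6, r1, r3 → r6=10&20=0
STR r6, [52] → M[52]=0
STR r6, [52] → M[52]=0
XOR r3, r1, #16 → r3=10^16=26
LDR r2, [52] → r2=M[52]=0
halt.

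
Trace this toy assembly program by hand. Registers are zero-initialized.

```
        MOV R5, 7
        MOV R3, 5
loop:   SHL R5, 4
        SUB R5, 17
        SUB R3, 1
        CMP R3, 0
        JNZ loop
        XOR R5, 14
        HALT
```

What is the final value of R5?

MOV R5, 7 → R5=7
MOV R3, 5 → R3=5
SHL R5, 4 → R5=7<<4=112
SUB R5, 17 → R5=112-17=95
SUB R3, 1 → R3=5-1=4
CMP R3, 0  (cmp 4,0)
JNZ loop: taken
SHL R5, 4 → R5=95<<4=1520
SUB R5, 17 → R5=1520-17=1503
SUB R3, 1 → R3=4-1=3
CMP R3, 0  (cmp 3,0)
JNZ loop: taken
SHL R5, 4 → R5=1503<<4=24048
SUB R5, 17 → R5=24048-17=24031
SUB R3, 1 → R3=3-1=2
CMP R3, 0  (cmp 2,0)
JNZ loop: taken
SHL R5, 4 → R5=24031<<4=384496
SUB R5, 17 → R5=384496-17=384479
SUB R3, 1 → R3=2-1=1
CMP R3, 0  (cmp 1,0)
JNZ loop: taken
SHL R5, 4 → R5=384479<<4=6151664
SUB R5, 17 → R5=6151664-17=6151647
SUB R3, 1 → R3=1-1=0
CMP R3, 0  (cmp 0,0)
JNZ loop: not taken
XOR R5, 14 → R5=6151647^14=6151633
halt.

6151633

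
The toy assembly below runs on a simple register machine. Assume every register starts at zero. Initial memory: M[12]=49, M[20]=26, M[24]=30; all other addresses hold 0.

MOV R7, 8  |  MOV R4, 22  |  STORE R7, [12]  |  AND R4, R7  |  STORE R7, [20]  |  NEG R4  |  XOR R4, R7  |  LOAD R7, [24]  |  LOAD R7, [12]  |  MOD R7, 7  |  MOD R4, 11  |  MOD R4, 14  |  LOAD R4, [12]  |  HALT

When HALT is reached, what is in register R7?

1

MOV R7, 8 → R7=8
MOV R4, 22 → R4=22
STORE R7, [12] → M[12]=8
AND R4, R7 → R4=22&8=0
STORE R7, [20] → M[20]=8
NEG R4 → R4=-(0)=0
XOR R4, R7 → R4=0^8=8
LOAD R7, [24] → R7=M[24]=30
LOAD R7, [12] → R7=M[12]=8
MOD R7, 7 → R7=8%7=1
MOD R4, 11 → R4=8%11=8
MOD R4, 14 → R4=8%14=8
LOAD R4, [12] → R4=M[12]=8
halt.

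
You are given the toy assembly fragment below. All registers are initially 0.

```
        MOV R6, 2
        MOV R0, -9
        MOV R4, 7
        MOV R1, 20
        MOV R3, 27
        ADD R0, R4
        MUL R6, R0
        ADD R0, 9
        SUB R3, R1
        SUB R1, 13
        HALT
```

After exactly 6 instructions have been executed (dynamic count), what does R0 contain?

-2

after MOV R6, 2: R6=2
after MOV R0, -9: R0=-9
after MOV R4, 7: R4=7
after MOV R1, 20: R1=20
after MOV R3, 27: R3=27
after ADD R0, R4: R0=(-9)+7=-2
After step 6: R0 = -2.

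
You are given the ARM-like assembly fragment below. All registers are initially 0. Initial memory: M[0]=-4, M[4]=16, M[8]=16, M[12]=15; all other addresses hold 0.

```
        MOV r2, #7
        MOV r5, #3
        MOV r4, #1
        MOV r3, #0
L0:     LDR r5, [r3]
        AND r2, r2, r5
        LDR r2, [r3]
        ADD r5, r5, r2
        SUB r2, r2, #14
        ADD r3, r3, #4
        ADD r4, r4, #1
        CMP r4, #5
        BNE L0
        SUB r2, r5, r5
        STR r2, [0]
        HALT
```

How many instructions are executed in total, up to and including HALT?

43

MOV r2, #7 → r2=7
MOV r5, #3 → r5=3
MOV r4, #1 → r4=1
MOV r3, #0 → r3=0
LDR r5, [r3] → r5=M[0]=-4
AND r2, r2, r5 → r2=7&(-4)=4
LDR r2, [r3] → r2=M[0]=-4
ADD r5, r5, r2 → r5=(-4)+(-4)=-8
SUB r2, r2, #14 → r2=(-4)-14=-18
ADD r3, r3, #4 → r3=0+4=4
ADD r4, r4, #1 → r4=1+1=2
CMP r4, #5  (cmp 2,5)
BNE L0: taken
LDR r5, [r3] → r5=M[4]=16
AND r2, r2, r5 → r2=(-18)&16=0
LDR r2, [r3] → r2=M[4]=16
ADD r5, r5, r2 → r5=16+16=32
SUB r2, r2, #14 → r2=16-14=2
ADD r3, r3, #4 → r3=4+4=8
ADD r4, r4, #1 → r4=2+1=3
CMP r4, #5  (cmp 3,5)
BNE L0: taken
LDR r5, [r3] → r5=M[8]=16
AND r2, r2, r5 → r2=2&16=0
LDR r2, [r3] → r2=M[8]=16
ADD r5, r5, r2 → r5=16+16=32
SUB r2, r2, #14 → r2=16-14=2
ADD r3, r3, #4 → r3=8+4=12
ADD r4, r4, #1 → r4=3+1=4
CMP r4, #5  (cmp 4,5)
BNE L0: taken
LDR r5, [r3] → r5=M[12]=15
AND r2, r2, r5 → r2=2&15=2
LDR r2, [r3] → r2=M[12]=15
ADD r5, r5, r2 → r5=15+15=30
SUB r2, r2, #14 → r2=15-14=1
ADD r3, r3, #4 → r3=12+4=16
ADD r4, r4, #1 → r4=4+1=5
CMP r4, #5  (cmp 5,5)
BNE L0: not taken
SUB r2, r5, r5 → r2=30-30=0
STR r2, [0] → M[0]=0
halt.
Total executed instructions: 43.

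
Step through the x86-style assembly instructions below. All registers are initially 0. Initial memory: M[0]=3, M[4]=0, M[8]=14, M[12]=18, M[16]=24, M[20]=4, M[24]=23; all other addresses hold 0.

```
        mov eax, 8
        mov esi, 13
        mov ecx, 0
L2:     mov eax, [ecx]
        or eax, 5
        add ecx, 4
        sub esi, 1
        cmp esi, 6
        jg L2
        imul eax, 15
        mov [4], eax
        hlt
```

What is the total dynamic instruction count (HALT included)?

after mov eax, 8: eax=8
after mov esi, 13: esi=13
after mov ecx, 0: ecx=0
after mov eax, [ecx]: eax=M[0]=3
after or eax, 5: eax=3|5=7
after add ecx, 4: ecx=0+4=4
after sub esi, 1: esi=13-1=12
cmp esi, 6  (cmp 12,6)
jg L2: taken
after mov eax, [ecx]: eax=M[4]=0
after or eax, 5: eax=0|5=5
after add ecx, 4: ecx=4+4=8
after sub esi, 1: esi=12-1=11
cmp esi, 6  (cmp 11,6)
jg L2: taken
after mov eax, [ecx]: eax=M[8]=14
after or eax, 5: eax=14|5=15
after add ecx, 4: ecx=8+4=12
after sub esi, 1: esi=11-1=10
cmp esi, 6  (cmp 10,6)
jg L2: taken
after mov eax, [ecx]: eax=M[12]=18
after or eax, 5: eax=18|5=23
after add ecx, 4: ecx=12+4=16
after sub esi, 1: esi=10-1=9
cmp esi, 6  (cmp 9,6)
jg L2: taken
after mov eax, [ecx]: eax=M[16]=24
after or eax, 5: eax=24|5=29
after add ecx, 4: ecx=16+4=20
after sub esi, 1: esi=9-1=8
cmp esi, 6  (cmp 8,6)
jg L2: taken
after mov eax, [ecx]: eax=M[20]=4
after or eax, 5: eax=4|5=5
after add ecx, 4: ecx=20+4=24
after sub esi, 1: esi=8-1=7
cmp esi, 6  (cmp 7,6)
jg L2: taken
after mov eax, [ecx]: eax=M[24]=23
after or eax, 5: eax=23|5=23
after add ecx, 4: ecx=24+4=28
after sub esi, 1: esi=7-1=6
cmp esi, 6  (cmp 6,6)
jg L2: not taken
after imul eax, 15: eax=23*15=345
mov [4], eax → M[4]=345
halt.
Total executed instructions: 48.

48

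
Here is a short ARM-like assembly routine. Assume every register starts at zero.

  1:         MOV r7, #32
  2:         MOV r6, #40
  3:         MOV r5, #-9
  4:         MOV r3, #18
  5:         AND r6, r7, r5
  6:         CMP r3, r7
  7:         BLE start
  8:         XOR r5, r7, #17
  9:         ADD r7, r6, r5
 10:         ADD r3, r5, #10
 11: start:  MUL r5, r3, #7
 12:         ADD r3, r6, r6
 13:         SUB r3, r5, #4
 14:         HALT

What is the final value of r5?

r7=32
r6=40
r5=-9
r3=18
r6=32&(-9)=32
CMP r3, r7  (cmp 18,32)
BLE start: taken
r5=18*7=126
r3=32+32=64
r3=126-4=122
halt.

126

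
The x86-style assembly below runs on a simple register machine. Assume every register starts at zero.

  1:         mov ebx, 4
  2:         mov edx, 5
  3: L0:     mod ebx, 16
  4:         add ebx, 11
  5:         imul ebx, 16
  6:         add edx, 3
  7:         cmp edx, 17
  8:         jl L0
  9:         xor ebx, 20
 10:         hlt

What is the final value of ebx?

ebx=4
edx=5
ebx=4%16=4
ebx=4+11=15
ebx=15*16=240
edx=5+3=8
cmp edx, 17  (cmp 8,17)
jl L0: taken
ebx=240%16=0
ebx=0+11=11
ebx=11*16=176
edx=8+3=11
cmp edx, 17  (cmp 11,17)
jl L0: taken
ebx=176%16=0
ebx=0+11=11
ebx=11*16=176
edx=11+3=14
cmp edx, 17  (cmp 14,17)
jl L0: taken
ebx=176%16=0
ebx=0+11=11
ebx=11*16=176
edx=14+3=17
cmp edx, 17  (cmp 17,17)
jl L0: not taken
ebx=176^20=164
halt.

164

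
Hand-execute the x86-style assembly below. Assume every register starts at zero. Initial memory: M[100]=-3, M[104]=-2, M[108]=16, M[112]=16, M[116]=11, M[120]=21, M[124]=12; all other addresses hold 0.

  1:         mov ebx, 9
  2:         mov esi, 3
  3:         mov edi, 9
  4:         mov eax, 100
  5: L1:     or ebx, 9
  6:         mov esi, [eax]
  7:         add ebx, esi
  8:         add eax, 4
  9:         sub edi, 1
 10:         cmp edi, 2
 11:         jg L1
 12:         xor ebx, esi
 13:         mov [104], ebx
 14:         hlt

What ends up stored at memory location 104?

87

mov ebx, 9 → ebx=9
mov esi, 3 → esi=3
mov edi, 9 → edi=9
mov eax, 100 → eax=100
or ebx, 9 → ebx=9|9=9
mov esi, [eax] → esi=M[100]=-3
add ebx, esi → ebx=9+(-3)=6
add eax, 4 → eax=100+4=104
sub edi, 1 → edi=9-1=8
cmp edi, 2  (cmp 8,2)
jg L1: taken
or ebx, 9 → ebx=6|9=15
mov esi, [eax] → esi=M[104]=-2
add ebx, esi → ebx=15+(-2)=13
add eax, 4 → eax=104+4=108
sub edi, 1 → edi=8-1=7
cmp edi, 2  (cmp 7,2)
jg L1: taken
or ebx, 9 → ebx=13|9=13
mov esi, [eax] → esi=M[108]=16
add ebx, esi → ebx=13+16=29
add eax, 4 → eax=108+4=112
sub edi, 1 → edi=7-1=6
cmp edi, 2  (cmp 6,2)
jg L1: taken
or ebx, 9 → ebx=29|9=29
mov esi, [eax] → esi=M[112]=16
add ebx, esi → ebx=29+16=45
add eax, 4 → eax=112+4=116
sub edi, 1 → edi=6-1=5
cmp edi, 2  (cmp 5,2)
jg L1: taken
or ebx, 9 → ebx=45|9=45
mov esi, [eax] → esi=M[116]=11
add ebx, esi → ebx=45+11=56
add eax, 4 → eax=116+4=120
sub edi, 1 → edi=5-1=4
cmp edi, 2  (cmp 4,2)
jg L1: taken
or ebx, 9 → ebx=56|9=57
mov esi, [eax] → esi=M[120]=21
add ebx, esi → ebx=57+21=78
add eax, 4 → eax=120+4=124
sub edi, 1 → edi=4-1=3
cmp edi, 2  (cmp 3,2)
jg L1: taken
or ebx, 9 → ebx=78|9=79
mov esi, [eax] → esi=M[124]=12
add ebx, esi → ebx=79+12=91
add eax, 4 → eax=124+4=128
sub edi, 1 → edi=3-1=2
cmp edi, 2  (cmp 2,2)
jg L1: not taken
xor ebx, esi → ebx=91^12=87
mov [104], ebx → M[104]=87
halt.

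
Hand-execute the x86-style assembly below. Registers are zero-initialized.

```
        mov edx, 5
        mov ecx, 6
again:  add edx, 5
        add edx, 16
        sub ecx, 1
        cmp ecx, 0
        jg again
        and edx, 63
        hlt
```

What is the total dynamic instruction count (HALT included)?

mov edx, 5 → edx=5
mov ecx, 6 → ecx=6
add edx, 5 → edx=5+5=10
add edx, 16 → edx=10+16=26
sub ecx, 1 → ecx=6-1=5
cmp ecx, 0  (cmp 5,0)
jg again: taken
add edx, 5 → edx=26+5=31
add edx, 16 → edx=31+16=47
sub ecx, 1 → ecx=5-1=4
cmp ecx, 0  (cmp 4,0)
jg again: taken
add edx, 5 → edx=47+5=52
add edx, 16 → edx=52+16=68
sub ecx, 1 → ecx=4-1=3
cmp ecx, 0  (cmp 3,0)
jg again: taken
add edx, 5 → edx=68+5=73
add edx, 16 → edx=73+16=89
sub ecx, 1 → ecx=3-1=2
cmp ecx, 0  (cmp 2,0)
jg again: taken
add edx, 5 → edx=89+5=94
add edx, 16 → edx=94+16=110
sub ecx, 1 → ecx=2-1=1
cmp ecx, 0  (cmp 1,0)
jg again: taken
add edx, 5 → edx=110+5=115
add edx, 16 → edx=115+16=131
sub ecx, 1 → ecx=1-1=0
cmp ecx, 0  (cmp 0,0)
jg again: not taken
and edx, 63 → edx=131&63=3
halt.
Total executed instructions: 34.

34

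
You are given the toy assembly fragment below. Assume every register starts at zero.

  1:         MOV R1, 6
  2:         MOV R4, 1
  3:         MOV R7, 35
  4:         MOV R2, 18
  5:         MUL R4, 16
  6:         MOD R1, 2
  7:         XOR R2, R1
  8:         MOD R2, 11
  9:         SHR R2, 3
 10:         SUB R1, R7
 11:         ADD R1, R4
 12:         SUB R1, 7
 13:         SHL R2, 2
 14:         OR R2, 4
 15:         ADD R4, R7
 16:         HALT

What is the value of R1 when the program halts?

-26

after MOV R1, 6: R1=6
after MOV R4, 1: R4=1
after MOV R7, 35: R7=35
after MOV R2, 18: R2=18
after MUL R4, 16: R4=1*16=16
after MOD R1, 2: R1=6%2=0
after XOR R2, R1: R2=18^0=18
after MOD R2, 11: R2=18%11=7
after SHR R2, 3: R2=7>>3=0
after SUB R1, R7: R1=0-35=-35
after ADD R1, R4: R1=(-35)+16=-19
after SUB R1, 7: R1=(-19)-7=-26
after SHL R2, 2: R2=0<<2=0
after OR R2, 4: R2=0|4=4
after ADD R4, R7: R4=16+35=51
halt.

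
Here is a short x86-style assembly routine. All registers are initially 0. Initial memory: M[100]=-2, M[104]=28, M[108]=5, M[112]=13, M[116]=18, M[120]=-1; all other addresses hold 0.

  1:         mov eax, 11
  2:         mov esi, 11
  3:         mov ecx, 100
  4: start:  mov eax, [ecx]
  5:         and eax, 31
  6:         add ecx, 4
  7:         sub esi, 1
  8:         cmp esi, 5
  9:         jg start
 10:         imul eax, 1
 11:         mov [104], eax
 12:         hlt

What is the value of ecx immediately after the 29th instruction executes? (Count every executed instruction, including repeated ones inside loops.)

after mov eax, 11: eax=11
after mov esi, 11: esi=11
after mov ecx, 100: ecx=100
after mov eax, [ecx]: eax=M[100]=-2
after and eax, 31: eax=(-2)&31=30
after add ecx, 4: ecx=100+4=104
after sub esi, 1: esi=11-1=10
cmp esi, 5  (cmp 10,5)
jg start: taken
after mov eax, [ecx]: eax=M[104]=28
after and eax, 31: eax=28&31=28
after add ecx, 4: ecx=104+4=108
after sub esi, 1: esi=10-1=9
cmp esi, 5  (cmp 9,5)
jg start: taken
after mov eax, [ecx]: eax=M[108]=5
after and eax, 31: eax=5&31=5
after add ecx, 4: ecx=108+4=112
after sub esi, 1: esi=9-1=8
cmp esi, 5  (cmp 8,5)
jg start: taken
after mov eax, [ecx]: eax=M[112]=13
after and eax, 31: eax=13&31=13
after add ecx, 4: ecx=112+4=116
after sub esi, 1: esi=8-1=7
cmp esi, 5  (cmp 7,5)
jg start: taken
after mov eax, [ecx]: eax=M[116]=18
after and eax, 31: eax=18&31=18
After step 29: ecx = 116.

116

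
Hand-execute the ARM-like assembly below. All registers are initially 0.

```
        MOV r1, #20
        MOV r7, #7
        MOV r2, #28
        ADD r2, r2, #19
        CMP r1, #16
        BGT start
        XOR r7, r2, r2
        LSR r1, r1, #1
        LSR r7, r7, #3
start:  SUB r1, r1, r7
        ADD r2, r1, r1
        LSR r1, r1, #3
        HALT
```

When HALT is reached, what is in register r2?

26

after MOV r1, #20: r1=20
after MOV r7, #7: r7=7
after MOV r2, #28: r2=28
after ADD r2, r2, #19: r2=28+19=47
CMP r1, #16  (cmp 20,16)
BGT start: taken
after SUB r1, r1, r7: r1=20-7=13
after ADD r2, r1, r1: r2=13+13=26
after LSR r1, r1, #3: r1=13>>3=1
halt.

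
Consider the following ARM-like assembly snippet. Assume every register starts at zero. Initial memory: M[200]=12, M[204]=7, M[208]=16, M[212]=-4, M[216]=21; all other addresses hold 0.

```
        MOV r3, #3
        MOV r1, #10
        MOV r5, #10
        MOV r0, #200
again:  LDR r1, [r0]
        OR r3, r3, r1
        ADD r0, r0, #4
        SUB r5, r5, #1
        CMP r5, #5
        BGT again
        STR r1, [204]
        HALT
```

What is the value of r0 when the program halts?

r3=3
r1=10
r5=10
r0=200
r1=M[200]=12
r3=3|12=15
r0=200+4=204
r5=10-1=9
CMP r5, #5  (cmp 9,5)
BGT again: taken
r1=M[204]=7
r3=15|7=15
r0=204+4=208
r5=9-1=8
CMP r5, #5  (cmp 8,5)
BGT again: taken
r1=M[208]=16
r3=15|16=31
r0=208+4=212
r5=8-1=7
CMP r5, #5  (cmp 7,5)
BGT again: taken
r1=M[212]=-4
r3=31|(-4)=-1
r0=212+4=216
r5=7-1=6
CMP r5, #5  (cmp 6,5)
BGT again: taken
r1=M[216]=21
r3=(-1)|21=-1
r0=216+4=220
r5=6-1=5
CMP r5, #5  (cmp 5,5)
BGT again: not taken
STR r1, [204] → M[204]=21
halt.

220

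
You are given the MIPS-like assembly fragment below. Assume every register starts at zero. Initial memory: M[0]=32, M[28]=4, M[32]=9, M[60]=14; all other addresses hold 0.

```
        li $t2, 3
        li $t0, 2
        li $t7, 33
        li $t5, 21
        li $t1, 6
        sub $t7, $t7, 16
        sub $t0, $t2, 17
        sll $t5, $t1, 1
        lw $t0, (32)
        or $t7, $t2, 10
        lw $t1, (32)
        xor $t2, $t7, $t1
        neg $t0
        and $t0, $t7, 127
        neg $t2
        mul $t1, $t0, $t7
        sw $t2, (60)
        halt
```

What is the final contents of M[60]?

-2

$t2=3
$t0=2
$t7=33
$t5=21
$t1=6
$t7=33-16=17
$t0=3-17=-14
$t5=6<<1=12
$t0=M[32]=9
$t7=3|10=11
$t1=M[32]=9
$t2=11^9=2
$t0=-(9)=-9
$t0=11&127=11
$t2=-(2)=-2
$t1=11*11=121
sw $t2, (60) → M[60]=-2
halt.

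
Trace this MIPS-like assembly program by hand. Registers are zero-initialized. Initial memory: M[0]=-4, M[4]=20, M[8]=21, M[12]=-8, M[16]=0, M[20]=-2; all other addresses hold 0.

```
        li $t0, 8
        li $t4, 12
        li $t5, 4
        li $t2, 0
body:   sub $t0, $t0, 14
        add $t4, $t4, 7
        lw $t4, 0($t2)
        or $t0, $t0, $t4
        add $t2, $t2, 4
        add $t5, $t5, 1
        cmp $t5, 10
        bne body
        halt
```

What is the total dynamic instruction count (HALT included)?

53

$t0=8
$t4=12
$t5=4
$t2=0
$t0=8-14=-6
$t4=12+7=19
$t4=M[0]=-4
$t0=(-6)|(-4)=-2
$t2=0+4=4
$t5=4+1=5
cmp $t5, 10  (cmp 5,10)
bne body: taken
$t0=(-2)-14=-16
$t4=(-4)+7=3
$t4=M[4]=20
$t0=(-16)|20=-12
$t2=4+4=8
$t5=5+1=6
cmp $t5, 10  (cmp 6,10)
bne body: taken
$t0=(-12)-14=-26
$t4=20+7=27
$t4=M[8]=21
$t0=(-26)|21=-9
$t2=8+4=12
$t5=6+1=7
cmp $t5, 10  (cmp 7,10)
bne body: taken
$t0=(-9)-14=-23
$t4=21+7=28
$t4=M[12]=-8
$t0=(-23)|(-8)=-7
$t2=12+4=16
$t5=7+1=8
cmp $t5, 10  (cmp 8,10)
bne body: taken
$t0=(-7)-14=-21
$t4=(-8)+7=-1
$t4=M[16]=0
$t0=(-21)|0=-21
$t2=16+4=20
$t5=8+1=9
cmp $t5, 10  (cmp 9,10)
bne body: taken
$t0=(-21)-14=-35
$t4=0+7=7
$t4=M[20]=-2
$t0=(-35)|(-2)=-1
$t2=20+4=24
$t5=9+1=10
cmp $t5, 10  (cmp 10,10)
bne body: not taken
halt.
Total executed instructions: 53.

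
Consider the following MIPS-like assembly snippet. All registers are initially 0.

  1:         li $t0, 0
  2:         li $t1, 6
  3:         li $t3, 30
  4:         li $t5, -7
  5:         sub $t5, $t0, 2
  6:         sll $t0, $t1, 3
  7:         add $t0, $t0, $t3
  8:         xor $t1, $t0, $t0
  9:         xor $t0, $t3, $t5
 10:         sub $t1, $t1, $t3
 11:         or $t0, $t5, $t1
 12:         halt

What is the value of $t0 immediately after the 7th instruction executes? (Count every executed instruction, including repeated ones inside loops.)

li $t0, 0 → $t0=0
li $t1, 6 → $t1=6
li $t3, 30 → $t3=30
li $t5, -7 → $t5=-7
sub $t5, $t0, 2 → $t5=0-2=-2
sll $t0, $t1, 3 → $t0=6<<3=48
add $t0, $t0, $t3 → $t0=48+30=78
After step 7: $t0 = 78.

78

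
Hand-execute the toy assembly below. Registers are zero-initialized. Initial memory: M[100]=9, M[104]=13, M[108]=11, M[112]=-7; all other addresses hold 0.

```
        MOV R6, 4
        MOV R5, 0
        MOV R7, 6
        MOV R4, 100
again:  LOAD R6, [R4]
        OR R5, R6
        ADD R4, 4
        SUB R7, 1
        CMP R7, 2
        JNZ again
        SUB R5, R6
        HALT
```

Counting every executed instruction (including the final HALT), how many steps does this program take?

30

R6=4
R5=0
R7=6
R4=100
R6=M[100]=9
R5=0|9=9
R4=100+4=104
R7=6-1=5
CMP R7, 2  (cmp 5,2)
JNZ again: taken
R6=M[104]=13
R5=9|13=13
R4=104+4=108
R7=5-1=4
CMP R7, 2  (cmp 4,2)
JNZ again: taken
R6=M[108]=11
R5=13|11=15
R4=108+4=112
R7=4-1=3
CMP R7, 2  (cmp 3,2)
JNZ again: taken
R6=M[112]=-7
R5=15|(-7)=-1
R4=112+4=116
R7=3-1=2
CMP R7, 2  (cmp 2,2)
JNZ again: not taken
R5=(-1)-(-7)=6
halt.
Total executed instructions: 30.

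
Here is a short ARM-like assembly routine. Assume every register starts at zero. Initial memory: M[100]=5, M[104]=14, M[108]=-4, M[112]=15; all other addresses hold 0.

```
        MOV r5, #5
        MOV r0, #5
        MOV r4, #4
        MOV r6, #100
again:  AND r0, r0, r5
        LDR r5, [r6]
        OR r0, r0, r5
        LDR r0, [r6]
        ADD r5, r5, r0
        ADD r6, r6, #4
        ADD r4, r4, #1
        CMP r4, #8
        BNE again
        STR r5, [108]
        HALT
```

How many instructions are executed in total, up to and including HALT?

42

r5=5
r0=5
r4=4
r6=100
r0=5&5=5
r5=M[100]=5
r0=5|5=5
r0=M[100]=5
r5=5+5=10
r6=100+4=104
r4=4+1=5
CMP r4, #8  (cmp 5,8)
BNE again: taken
r0=5&10=0
r5=M[104]=14
r0=0|14=14
r0=M[104]=14
r5=14+14=28
r6=104+4=108
r4=5+1=6
CMP r4, #8  (cmp 6,8)
BNE again: taken
r0=14&28=12
r5=M[108]=-4
r0=12|(-4)=-4
r0=M[108]=-4
r5=(-4)+(-4)=-8
r6=108+4=112
r4=6+1=7
CMP r4, #8  (cmp 7,8)
BNE again: taken
r0=(-4)&(-8)=-8
r5=M[112]=15
r0=(-8)|15=-1
r0=M[112]=15
r5=15+15=30
r6=112+4=116
r4=7+1=8
CMP r4, #8  (cmp 8,8)
BNE again: not taken
STR r5, [108] → M[108]=30
halt.
Total executed instructions: 42.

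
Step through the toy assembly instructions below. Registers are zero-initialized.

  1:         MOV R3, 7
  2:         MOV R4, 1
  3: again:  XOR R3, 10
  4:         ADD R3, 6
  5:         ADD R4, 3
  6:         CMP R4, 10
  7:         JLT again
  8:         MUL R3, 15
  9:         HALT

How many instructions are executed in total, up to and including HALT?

19

MOV R3, 7 → R3=7
MOV R4, 1 → R4=1
XOR R3, 10 → R3=7^10=13
ADD R3, 6 → R3=13+6=19
ADD R4, 3 → R4=1+3=4
CMP R4, 10  (cmp 4,10)
JLT again: taken
XOR R3, 10 → R3=19^10=25
ADD R3, 6 → R3=25+6=31
ADD R4, 3 → R4=4+3=7
CMP R4, 10  (cmp 7,10)
JLT again: taken
XOR R3, 10 → R3=31^10=21
ADD R3, 6 → R3=21+6=27
ADD R4, 3 → R4=7+3=10
CMP R4, 10  (cmp 10,10)
JLT again: not taken
MUL R3, 15 → R3=27*15=405
halt.
Total executed instructions: 19.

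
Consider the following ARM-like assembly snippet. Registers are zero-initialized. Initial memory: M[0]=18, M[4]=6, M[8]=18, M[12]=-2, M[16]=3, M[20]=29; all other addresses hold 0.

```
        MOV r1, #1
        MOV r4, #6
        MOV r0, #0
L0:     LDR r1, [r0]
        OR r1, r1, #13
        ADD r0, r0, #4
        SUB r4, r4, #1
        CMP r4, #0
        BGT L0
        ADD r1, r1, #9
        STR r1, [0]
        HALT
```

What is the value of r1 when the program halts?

after MOV r1, #1: r1=1
after MOV r4, #6: r4=6
after MOV r0, #0: r0=0
after LDR r1, [r0]: r1=M[0]=18
after OR r1, r1, #13: r1=18|13=31
after ADD r0, r0, #4: r0=0+4=4
after SUB r4, r4, #1: r4=6-1=5
CMP r4, #0  (cmp 5,0)
BGT L0: taken
after LDR r1, [r0]: r1=M[4]=6
after OR r1, r1, #13: r1=6|13=15
after ADD r0, r0, #4: r0=4+4=8
after SUB r4, r4, #1: r4=5-1=4
CMP r4, #0  (cmp 4,0)
BGT L0: taken
after LDR r1, [r0]: r1=M[8]=18
after OR r1, r1, #13: r1=18|13=31
after ADD r0, r0, #4: r0=8+4=12
after SUB r4, r4, #1: r4=4-1=3
CMP r4, #0  (cmp 3,0)
BGT L0: taken
after LDR r1, [r0]: r1=M[12]=-2
after OR r1, r1, #13: r1=(-2)|13=-1
after ADD r0, r0, #4: r0=12+4=16
after SUB r4, r4, #1: r4=3-1=2
CMP r4, #0  (cmp 2,0)
BGT L0: taken
after LDR r1, [r0]: r1=M[16]=3
after OR r1, r1, #13: r1=3|13=15
after ADD r0, r0, #4: r0=16+4=20
after SUB r4, r4, #1: r4=2-1=1
CMP r4, #0  (cmp 1,0)
BGT L0: taken
after LDR r1, [r0]: r1=M[20]=29
after OR r1, r1, #13: r1=29|13=29
after ADD r0, r0, #4: r0=20+4=24
after SUB r4, r4, #1: r4=1-1=0
CMP r4, #0  (cmp 0,0)
BGT L0: not taken
after ADD r1, r1, #9: r1=29+9=38
STR r1, [0] → M[0]=38
halt.

38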